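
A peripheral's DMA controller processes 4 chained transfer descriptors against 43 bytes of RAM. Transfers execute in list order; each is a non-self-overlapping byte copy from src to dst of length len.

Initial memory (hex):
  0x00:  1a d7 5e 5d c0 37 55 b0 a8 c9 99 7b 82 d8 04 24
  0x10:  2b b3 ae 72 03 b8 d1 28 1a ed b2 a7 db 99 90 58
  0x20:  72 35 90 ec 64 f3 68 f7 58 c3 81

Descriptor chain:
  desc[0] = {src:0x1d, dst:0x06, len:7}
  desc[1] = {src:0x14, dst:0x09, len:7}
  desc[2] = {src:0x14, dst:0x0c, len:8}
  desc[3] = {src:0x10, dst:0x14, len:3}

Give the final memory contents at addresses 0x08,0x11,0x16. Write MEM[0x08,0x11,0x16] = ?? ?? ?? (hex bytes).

MEM[0x08,0x11,0x16] = 58 ed b2

  after D0: wrote 7B at 0x06 = 999058723590ec
  after D1: wrote 7B at 0x09 = 03b8d1281aedb2
  after D2: wrote 8B at 0x0c = 03b8d1281aedb2a7
  after D3: wrote 3B at 0x14 = 1aedb2
query mem[0x08]=0x58, mem[0x11]=0xed, mem[0x16]=0xb2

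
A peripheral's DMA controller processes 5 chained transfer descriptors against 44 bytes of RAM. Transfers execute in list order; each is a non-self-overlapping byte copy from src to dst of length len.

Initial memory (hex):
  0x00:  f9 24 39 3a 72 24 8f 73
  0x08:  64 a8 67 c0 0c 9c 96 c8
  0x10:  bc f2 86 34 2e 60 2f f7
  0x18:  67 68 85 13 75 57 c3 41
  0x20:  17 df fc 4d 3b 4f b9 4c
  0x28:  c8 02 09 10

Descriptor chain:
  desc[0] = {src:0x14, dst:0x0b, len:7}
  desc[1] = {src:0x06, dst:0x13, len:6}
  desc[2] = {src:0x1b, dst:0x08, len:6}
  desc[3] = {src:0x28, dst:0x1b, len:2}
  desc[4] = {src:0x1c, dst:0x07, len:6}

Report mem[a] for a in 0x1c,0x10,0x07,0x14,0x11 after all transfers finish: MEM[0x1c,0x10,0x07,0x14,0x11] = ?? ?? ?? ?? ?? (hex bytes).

MEM[0x1c,0x10,0x07,0x14,0x11] = 02 68 02 73 85

[0] 0x14->0x0b len=7 : 2e 60 2f f7 67 68 85
[1] 0x06->0x13 len=6 : 8f 73 64 a8 67 2e
[2] 0x1b->0x08 len=6 : 13 75 57 c3 41 17
[3] 0x28->0x1b len=2 : c8 02
[4] 0x1c->0x07 len=6 : 02 57 c3 41 17 df
query mem[0x1c]=0x02, mem[0x10]=0x68, mem[0x07]=0x02, mem[0x14]=0x73, mem[0x11]=0x85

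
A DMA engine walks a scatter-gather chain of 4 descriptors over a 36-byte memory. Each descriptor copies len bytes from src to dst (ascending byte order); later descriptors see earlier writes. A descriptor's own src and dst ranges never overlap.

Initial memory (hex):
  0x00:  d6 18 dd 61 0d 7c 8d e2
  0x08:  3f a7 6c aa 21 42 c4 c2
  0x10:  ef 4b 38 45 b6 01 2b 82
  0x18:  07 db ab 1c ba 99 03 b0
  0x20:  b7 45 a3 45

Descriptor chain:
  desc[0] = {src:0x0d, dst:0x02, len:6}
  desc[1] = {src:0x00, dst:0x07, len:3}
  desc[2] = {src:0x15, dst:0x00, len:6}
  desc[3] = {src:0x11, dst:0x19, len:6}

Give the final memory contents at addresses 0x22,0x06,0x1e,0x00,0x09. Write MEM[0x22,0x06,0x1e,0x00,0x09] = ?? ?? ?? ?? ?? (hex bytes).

MEM[0x22,0x06,0x1e,0x00,0x09] = a3 4b 2b 01 42

  after D0: wrote 6B at 0x02 = 42c4c2ef4b38
  after D1: wrote 3B at 0x07 = d61842
  after D2: wrote 6B at 0x00 = 012b8207dbab
  after D3: wrote 6B at 0x19 = 4b3845b6012b
query mem[0x22]=0xa3, mem[0x06]=0x4b, mem[0x1e]=0x2b, mem[0x00]=0x01, mem[0x09]=0x42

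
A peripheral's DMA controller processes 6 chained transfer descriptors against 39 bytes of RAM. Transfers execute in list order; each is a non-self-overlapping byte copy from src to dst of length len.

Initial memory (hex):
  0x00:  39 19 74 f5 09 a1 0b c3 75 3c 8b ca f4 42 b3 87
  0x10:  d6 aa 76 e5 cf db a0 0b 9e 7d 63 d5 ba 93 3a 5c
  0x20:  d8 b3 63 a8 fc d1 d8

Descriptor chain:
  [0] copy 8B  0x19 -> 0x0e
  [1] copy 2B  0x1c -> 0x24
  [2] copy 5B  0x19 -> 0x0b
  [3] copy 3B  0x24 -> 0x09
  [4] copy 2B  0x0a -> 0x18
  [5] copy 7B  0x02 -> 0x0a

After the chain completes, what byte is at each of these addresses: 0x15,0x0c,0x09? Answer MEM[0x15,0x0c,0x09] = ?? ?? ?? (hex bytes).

MEM[0x15,0x0c,0x09] = d8 09 ba

D0: mem[0x0e..0x15] <- [7d 63 d5 ba 93 3a 5c d8]
D1: mem[0x24..0x25] <- [ba 93]
D2: mem[0x0b..0x0f] <- [7d 63 d5 ba 93]
D3: mem[0x09..0x0b] <- [ba 93 d8]
D4: mem[0x18..0x19] <- [93 d8]
D5: mem[0x0a..0x10] <- [74 f5 09 a1 0b c3 75]
query mem[0x15]=0xd8, mem[0x0c]=0x09, mem[0x09]=0xba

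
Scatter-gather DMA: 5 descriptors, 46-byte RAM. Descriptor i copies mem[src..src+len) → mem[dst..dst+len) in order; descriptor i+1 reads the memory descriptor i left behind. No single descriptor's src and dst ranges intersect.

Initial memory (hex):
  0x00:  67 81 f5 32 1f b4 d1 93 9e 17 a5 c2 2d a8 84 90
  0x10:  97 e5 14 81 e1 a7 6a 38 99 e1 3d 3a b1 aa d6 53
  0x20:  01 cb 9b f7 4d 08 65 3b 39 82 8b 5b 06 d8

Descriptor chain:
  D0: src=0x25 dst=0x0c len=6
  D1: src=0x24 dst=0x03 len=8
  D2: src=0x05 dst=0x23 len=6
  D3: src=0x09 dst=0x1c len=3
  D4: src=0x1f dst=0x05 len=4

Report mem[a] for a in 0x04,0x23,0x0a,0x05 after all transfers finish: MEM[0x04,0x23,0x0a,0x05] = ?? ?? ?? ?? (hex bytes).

  after D0: wrote 6B at 0x0c = 08653b39828b
  after D1: wrote 8B at 0x03 = 4d08653b39828b5b
  after D2: wrote 6B at 0x23 = 653b39828b5b
  after D3: wrote 3B at 0x1c = 8b5bc2
  after D4: wrote 4B at 0x05 = 5301cb9b
query mem[0x04]=0x08, mem[0x23]=0x65, mem[0x0a]=0x5b, mem[0x05]=0x53

MEM[0x04,0x23,0x0a,0x05] = 08 65 5b 53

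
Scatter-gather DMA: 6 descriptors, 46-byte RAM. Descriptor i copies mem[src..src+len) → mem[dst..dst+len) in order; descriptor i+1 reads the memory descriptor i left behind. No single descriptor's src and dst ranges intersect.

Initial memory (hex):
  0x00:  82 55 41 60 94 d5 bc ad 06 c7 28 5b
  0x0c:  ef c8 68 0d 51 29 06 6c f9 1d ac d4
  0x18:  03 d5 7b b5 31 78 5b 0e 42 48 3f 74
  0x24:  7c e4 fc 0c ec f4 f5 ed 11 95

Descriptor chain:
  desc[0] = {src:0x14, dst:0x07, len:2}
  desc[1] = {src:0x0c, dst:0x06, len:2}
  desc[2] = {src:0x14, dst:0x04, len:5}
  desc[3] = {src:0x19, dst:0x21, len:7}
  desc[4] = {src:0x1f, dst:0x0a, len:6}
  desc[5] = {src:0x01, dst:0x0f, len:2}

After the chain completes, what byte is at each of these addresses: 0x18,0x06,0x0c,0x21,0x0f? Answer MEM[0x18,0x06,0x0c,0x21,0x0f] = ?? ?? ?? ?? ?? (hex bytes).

[0] 0x14->0x07 len=2 : f9 1d
[1] 0x0c->0x06 len=2 : ef c8
[2] 0x14->0x04 len=5 : f9 1d ac d4 03
[3] 0x19->0x21 len=7 : d5 7b b5 31 78 5b 0e
[4] 0x1f->0x0a len=6 : 0e 42 d5 7b b5 31
[5] 0x01->0x0f len=2 : 55 41
query mem[0x18]=0x03, mem[0x06]=0xac, mem[0x0c]=0xd5, mem[0x21]=0xd5, mem[0x0f]=0x55

MEM[0x18,0x06,0x0c,0x21,0x0f] = 03 ac d5 d5 55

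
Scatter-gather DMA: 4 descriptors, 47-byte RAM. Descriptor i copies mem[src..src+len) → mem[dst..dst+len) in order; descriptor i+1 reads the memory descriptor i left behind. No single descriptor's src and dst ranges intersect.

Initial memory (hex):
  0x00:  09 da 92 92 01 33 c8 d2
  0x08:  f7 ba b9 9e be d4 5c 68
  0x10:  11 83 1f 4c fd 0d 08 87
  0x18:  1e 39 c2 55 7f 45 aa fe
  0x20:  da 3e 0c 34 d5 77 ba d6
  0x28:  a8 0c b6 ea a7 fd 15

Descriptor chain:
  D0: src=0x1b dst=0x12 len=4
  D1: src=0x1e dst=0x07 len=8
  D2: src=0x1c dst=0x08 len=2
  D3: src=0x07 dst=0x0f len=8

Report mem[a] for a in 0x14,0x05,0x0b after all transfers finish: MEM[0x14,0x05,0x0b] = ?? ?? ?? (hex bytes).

[0] 0x1b->0x12 len=4 : 55 7f 45 aa
[1] 0x1e->0x07 len=8 : aa fe da 3e 0c 34 d5 77
[2] 0x1c->0x08 len=2 : 7f 45
[3] 0x07->0x0f len=8 : aa 7f 45 3e 0c 34 d5 77
query mem[0x14]=0x34, mem[0x05]=0x33, mem[0x0b]=0x0c

MEM[0x14,0x05,0x0b] = 34 33 0c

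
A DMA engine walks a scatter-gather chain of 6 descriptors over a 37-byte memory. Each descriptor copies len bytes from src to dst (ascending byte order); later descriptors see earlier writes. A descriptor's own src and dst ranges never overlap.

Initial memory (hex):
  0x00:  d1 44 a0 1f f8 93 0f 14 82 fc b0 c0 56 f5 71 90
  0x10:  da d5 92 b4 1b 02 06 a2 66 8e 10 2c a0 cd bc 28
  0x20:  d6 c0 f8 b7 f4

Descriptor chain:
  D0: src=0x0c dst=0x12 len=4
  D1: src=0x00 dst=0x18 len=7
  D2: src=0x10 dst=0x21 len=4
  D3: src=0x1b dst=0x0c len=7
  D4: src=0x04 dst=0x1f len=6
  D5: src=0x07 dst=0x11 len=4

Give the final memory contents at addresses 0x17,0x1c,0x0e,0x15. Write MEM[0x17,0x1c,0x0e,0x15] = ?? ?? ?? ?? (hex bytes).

D0: mem[0x12..0x15] <- [56 f5 71 90]
D1: mem[0x18..0x1e] <- [d1 44 a0 1f f8 93 0f]
D2: mem[0x21..0x24] <- [da d5 56 f5]
D3: mem[0x0c..0x12] <- [1f f8 93 0f 28 d6 da]
D4: mem[0x1f..0x24] <- [f8 93 0f 14 82 fc]
D5: mem[0x11..0x14] <- [14 82 fc b0]
query mem[0x17]=0xa2, mem[0x1c]=0xf8, mem[0x0e]=0x93, mem[0x15]=0x90

MEM[0x17,0x1c,0x0e,0x15] = a2 f8 93 90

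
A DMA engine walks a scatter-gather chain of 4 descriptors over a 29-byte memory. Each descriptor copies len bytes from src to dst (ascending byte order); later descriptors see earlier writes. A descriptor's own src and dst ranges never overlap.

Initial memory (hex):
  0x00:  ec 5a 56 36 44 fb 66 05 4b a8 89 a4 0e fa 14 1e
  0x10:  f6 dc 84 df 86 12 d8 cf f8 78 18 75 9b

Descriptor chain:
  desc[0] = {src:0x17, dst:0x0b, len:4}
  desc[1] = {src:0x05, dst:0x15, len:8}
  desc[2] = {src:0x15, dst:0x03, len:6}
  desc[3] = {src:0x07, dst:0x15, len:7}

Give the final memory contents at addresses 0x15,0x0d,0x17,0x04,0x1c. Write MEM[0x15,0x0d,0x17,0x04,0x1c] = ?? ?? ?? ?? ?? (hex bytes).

MEM[0x15,0x0d,0x17,0x04,0x1c] = a8 78 a8 66 f8

D0: mem[0x0b..0x0e] <- [cf f8 78 18]
D1: mem[0x15..0x1c] <- [fb 66 05 4b a8 89 cf f8]
D2: mem[0x03..0x08] <- [fb 66 05 4b a8 89]
D3: mem[0x15..0x1b] <- [a8 89 a8 89 cf f8 78]
query mem[0x15]=0xa8, mem[0x0d]=0x78, mem[0x17]=0xa8, mem[0x04]=0x66, mem[0x1c]=0xf8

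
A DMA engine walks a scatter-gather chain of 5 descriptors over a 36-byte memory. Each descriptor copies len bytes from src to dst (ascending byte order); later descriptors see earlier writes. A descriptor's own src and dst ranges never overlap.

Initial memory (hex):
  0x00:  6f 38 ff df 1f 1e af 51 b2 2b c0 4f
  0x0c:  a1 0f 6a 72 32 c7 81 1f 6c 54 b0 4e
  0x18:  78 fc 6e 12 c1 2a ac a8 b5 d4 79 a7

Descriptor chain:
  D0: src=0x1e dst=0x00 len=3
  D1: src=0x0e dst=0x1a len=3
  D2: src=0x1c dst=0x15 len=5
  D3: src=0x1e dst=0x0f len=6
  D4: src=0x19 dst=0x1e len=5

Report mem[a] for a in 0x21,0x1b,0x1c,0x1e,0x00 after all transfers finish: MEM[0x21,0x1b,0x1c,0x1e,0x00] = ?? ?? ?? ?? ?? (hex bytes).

MEM[0x21,0x1b,0x1c,0x1e,0x00] = 32 72 32 b5 ac

#0 dst[0x00+3] := {0xac,0xa8,0xb5}
#1 dst[0x1a+3] := {0x6a,0x72,0x32}
#2 dst[0x15+5] := {0x32,0x2a,0xac,0xa8,0xb5}
#3 dst[0x0f+6] := {0xac,0xa8,0xb5,0xd4,0x79,0xa7}
#4 dst[0x1e+5] := {0xb5,0x6a,0x72,0x32,0x2a}
query mem[0x21]=0x32, mem[0x1b]=0x72, mem[0x1c]=0x32, mem[0x1e]=0xb5, mem[0x00]=0xac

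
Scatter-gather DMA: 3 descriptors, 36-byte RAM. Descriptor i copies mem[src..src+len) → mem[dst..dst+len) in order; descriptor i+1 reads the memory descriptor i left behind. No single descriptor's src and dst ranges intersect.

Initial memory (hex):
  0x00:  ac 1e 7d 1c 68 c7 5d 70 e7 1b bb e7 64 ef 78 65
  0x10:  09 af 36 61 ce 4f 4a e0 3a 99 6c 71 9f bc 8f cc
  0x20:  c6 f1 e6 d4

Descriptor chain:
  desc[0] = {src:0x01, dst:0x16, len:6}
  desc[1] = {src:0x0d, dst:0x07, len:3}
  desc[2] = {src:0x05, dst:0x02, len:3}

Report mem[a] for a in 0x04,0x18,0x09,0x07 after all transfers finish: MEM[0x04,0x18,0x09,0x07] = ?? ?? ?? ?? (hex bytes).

[0] 0x01->0x16 len=6 : 1e 7d 1c 68 c7 5d
[1] 0x0d->0x07 len=3 : ef 78 65
[2] 0x05->0x02 len=3 : c7 5d ef
query mem[0x04]=0xef, mem[0x18]=0x1c, mem[0x09]=0x65, mem[0x07]=0xef

MEM[0x04,0x18,0x09,0x07] = ef 1c 65 ef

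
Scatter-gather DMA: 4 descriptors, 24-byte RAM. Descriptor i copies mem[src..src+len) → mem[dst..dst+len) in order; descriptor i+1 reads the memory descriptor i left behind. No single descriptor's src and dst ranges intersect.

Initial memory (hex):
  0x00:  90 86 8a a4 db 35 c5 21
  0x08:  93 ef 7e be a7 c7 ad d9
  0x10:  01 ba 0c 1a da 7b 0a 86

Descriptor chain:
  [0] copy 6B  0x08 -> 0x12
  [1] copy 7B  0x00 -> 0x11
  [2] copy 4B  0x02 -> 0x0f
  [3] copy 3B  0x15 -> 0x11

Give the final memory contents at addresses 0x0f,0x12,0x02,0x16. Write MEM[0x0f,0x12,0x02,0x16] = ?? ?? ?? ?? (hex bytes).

#0 dst[0x12+6] := {0x93,0xef,0x7e,0xbe,0xa7,0xc7}
#1 dst[0x11+7] := {0x90,0x86,0x8a,0xa4,0xdb,0x35,0xc5}
#2 dst[0x0f+4] := {0x8a,0xa4,0xdb,0x35}
#3 dst[0x11+3] := {0xdb,0x35,0xc5}
query mem[0x0f]=0x8a, mem[0x12]=0x35, mem[0x02]=0x8a, mem[0x16]=0x35

MEM[0x0f,0x12,0x02,0x16] = 8a 35 8a 35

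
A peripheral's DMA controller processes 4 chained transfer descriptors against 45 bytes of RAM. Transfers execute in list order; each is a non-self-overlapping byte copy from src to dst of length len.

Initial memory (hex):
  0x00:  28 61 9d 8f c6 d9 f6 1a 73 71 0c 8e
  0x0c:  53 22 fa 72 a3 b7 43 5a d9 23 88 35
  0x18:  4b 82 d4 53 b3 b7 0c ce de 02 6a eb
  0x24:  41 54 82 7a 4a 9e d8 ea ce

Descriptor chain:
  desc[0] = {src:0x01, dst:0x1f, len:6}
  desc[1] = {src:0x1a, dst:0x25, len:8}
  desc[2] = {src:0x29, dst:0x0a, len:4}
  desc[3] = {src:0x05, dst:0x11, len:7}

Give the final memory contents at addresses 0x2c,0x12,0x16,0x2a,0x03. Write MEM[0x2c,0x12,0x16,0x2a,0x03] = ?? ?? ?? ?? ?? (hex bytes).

#0 dst[0x1f+6] := {0x61,0x9d,0x8f,0xc6,0xd9,0xf6}
#1 dst[0x25+8] := {0xd4,0x53,0xb3,0xb7,0x0c,0x61,0x9d,0x8f}
#2 dst[0x0a+4] := {0x0c,0x61,0x9d,0x8f}
#3 dst[0x11+7] := {0xd9,0xf6,0x1a,0x73,0x71,0x0c,0x61}
query mem[0x2c]=0x8f, mem[0x12]=0xf6, mem[0x16]=0x0c, mem[0x2a]=0x61, mem[0x03]=0x8f

MEM[0x2c,0x12,0x16,0x2a,0x03] = 8f f6 0c 61 8f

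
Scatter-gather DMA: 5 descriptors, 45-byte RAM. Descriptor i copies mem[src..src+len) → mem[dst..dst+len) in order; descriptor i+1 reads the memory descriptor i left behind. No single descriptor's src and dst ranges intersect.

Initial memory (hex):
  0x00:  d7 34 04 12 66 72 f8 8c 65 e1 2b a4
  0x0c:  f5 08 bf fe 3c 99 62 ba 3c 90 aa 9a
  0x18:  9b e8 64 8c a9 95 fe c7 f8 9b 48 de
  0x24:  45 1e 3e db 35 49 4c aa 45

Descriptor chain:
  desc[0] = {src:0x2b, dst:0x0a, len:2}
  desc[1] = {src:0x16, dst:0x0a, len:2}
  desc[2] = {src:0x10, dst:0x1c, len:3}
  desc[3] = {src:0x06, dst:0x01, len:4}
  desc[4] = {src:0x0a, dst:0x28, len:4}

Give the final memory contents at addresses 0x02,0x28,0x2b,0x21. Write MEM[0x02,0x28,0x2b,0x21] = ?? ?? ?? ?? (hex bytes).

MEM[0x02,0x28,0x2b,0x21] = 8c aa 08 9b

[0] 0x2b->0x0a len=2 : aa 45
[1] 0x16->0x0a len=2 : aa 9a
[2] 0x10->0x1c len=3 : 3c 99 62
[3] 0x06->0x01 len=4 : f8 8c 65 e1
[4] 0x0a->0x28 len=4 : aa 9a f5 08
query mem[0x02]=0x8c, mem[0x28]=0xaa, mem[0x2b]=0x08, mem[0x21]=0x9b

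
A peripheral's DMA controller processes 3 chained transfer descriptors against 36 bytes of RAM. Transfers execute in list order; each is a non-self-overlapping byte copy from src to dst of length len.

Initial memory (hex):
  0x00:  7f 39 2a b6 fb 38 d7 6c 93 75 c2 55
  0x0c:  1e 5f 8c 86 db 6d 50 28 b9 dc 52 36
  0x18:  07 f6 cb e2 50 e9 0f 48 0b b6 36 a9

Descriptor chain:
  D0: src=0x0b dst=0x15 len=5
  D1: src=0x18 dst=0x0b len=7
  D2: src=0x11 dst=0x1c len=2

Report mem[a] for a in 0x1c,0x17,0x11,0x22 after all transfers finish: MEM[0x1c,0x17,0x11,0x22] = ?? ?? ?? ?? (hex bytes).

MEM[0x1c,0x17,0x11,0x22] = 0f 5f 0f 36

D0: mem[0x15..0x19] <- [55 1e 5f 8c 86]
D1: mem[0x0b..0x11] <- [8c 86 cb e2 50 e9 0f]
D2: mem[0x1c..0x1d] <- [0f 50]
query mem[0x1c]=0x0f, mem[0x17]=0x5f, mem[0x11]=0x0f, mem[0x22]=0x36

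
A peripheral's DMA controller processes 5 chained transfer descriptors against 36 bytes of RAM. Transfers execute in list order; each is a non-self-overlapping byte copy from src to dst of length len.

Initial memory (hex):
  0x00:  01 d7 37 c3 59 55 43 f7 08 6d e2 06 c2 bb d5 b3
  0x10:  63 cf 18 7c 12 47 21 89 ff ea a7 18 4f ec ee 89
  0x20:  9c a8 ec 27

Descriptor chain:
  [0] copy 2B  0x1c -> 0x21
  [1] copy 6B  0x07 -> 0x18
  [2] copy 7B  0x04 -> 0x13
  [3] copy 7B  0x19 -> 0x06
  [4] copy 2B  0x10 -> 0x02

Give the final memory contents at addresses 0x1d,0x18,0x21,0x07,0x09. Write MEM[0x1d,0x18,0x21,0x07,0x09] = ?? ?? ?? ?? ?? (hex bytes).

MEM[0x1d,0x18,0x21,0x07,0x09] = c2 6d 4f 6d 06

[0] 0x1c->0x21 len=2 : 4f ec
[1] 0x07->0x18 len=6 : f7 08 6d e2 06 c2
[2] 0x04->0x13 len=7 : 59 55 43 f7 08 6d e2
[3] 0x19->0x06 len=7 : e2 6d e2 06 c2 ee 89
[4] 0x10->0x02 len=2 : 63 cf
query mem[0x1d]=0xc2, mem[0x18]=0x6d, mem[0x21]=0x4f, mem[0x07]=0x6d, mem[0x09]=0x06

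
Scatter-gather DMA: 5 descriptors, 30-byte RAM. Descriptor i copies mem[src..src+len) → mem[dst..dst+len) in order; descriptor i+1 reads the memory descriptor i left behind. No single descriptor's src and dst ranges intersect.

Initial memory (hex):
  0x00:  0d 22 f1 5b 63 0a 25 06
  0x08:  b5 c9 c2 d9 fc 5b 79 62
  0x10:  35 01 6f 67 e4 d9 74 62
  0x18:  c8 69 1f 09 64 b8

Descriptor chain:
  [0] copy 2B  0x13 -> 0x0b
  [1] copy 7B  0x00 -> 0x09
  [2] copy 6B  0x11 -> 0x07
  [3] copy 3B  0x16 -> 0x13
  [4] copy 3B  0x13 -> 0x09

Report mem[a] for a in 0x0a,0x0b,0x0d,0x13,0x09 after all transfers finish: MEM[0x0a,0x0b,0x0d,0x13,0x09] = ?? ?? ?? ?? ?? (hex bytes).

MEM[0x0a,0x0b,0x0d,0x13,0x09] = 62 c8 63 74 74

  after D0: wrote 2B at 0x0b = 67e4
  after D1: wrote 7B at 0x09 = 0d22f15b630a25
  after D2: wrote 6B at 0x07 = 016f67e4d974
  after D3: wrote 3B at 0x13 = 7462c8
  after D4: wrote 3B at 0x09 = 7462c8
query mem[0x0a]=0x62, mem[0x0b]=0xc8, mem[0x0d]=0x63, mem[0x13]=0x74, mem[0x09]=0x74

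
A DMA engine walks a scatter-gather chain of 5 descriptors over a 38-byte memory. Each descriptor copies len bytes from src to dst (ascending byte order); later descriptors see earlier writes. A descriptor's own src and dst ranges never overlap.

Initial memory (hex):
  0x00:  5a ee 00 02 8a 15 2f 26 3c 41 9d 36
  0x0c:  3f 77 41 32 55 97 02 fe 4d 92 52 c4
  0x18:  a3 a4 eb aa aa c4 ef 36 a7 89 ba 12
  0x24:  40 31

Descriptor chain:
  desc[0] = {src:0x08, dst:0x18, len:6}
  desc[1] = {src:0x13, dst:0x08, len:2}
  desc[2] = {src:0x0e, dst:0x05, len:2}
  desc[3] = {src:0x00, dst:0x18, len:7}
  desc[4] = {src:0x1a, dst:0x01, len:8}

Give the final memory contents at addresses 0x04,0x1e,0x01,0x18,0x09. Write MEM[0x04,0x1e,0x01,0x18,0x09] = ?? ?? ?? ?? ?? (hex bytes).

[0] 0x08->0x18 len=6 : 3c 41 9d 36 3f 77
[1] 0x13->0x08 len=2 : fe 4d
[2] 0x0e->0x05 len=2 : 41 32
[3] 0x00->0x18 len=7 : 5a ee 00 02 8a 41 32
[4] 0x1a->0x01 len=8 : 00 02 8a 41 32 36 a7 89
query mem[0x04]=0x41, mem[0x1e]=0x32, mem[0x01]=0x00, mem[0x18]=0x5a, mem[0x09]=0x4d

MEM[0x04,0x1e,0x01,0x18,0x09] = 41 32 00 5a 4d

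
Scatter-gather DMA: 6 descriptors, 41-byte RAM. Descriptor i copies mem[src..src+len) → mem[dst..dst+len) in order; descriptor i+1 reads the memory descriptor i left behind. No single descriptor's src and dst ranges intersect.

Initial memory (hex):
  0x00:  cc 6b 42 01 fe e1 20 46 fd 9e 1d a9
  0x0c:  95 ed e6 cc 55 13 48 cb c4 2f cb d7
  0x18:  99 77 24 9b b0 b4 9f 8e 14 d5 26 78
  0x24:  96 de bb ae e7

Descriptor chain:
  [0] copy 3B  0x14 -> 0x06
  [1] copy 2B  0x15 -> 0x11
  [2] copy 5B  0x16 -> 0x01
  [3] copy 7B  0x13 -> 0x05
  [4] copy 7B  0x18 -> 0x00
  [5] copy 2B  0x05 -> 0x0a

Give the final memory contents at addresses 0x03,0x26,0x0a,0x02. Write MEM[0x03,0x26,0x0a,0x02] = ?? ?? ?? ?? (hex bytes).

MEM[0x03,0x26,0x0a,0x02] = 9b bb b4 24

D0: mem[0x06..0x08] <- [c4 2f cb]
D1: mem[0x11..0x12] <- [2f cb]
D2: mem[0x01..0x05] <- [cb d7 99 77 24]
D3: mem[0x05..0x0b] <- [cb c4 2f cb d7 99 77]
D4: mem[0x00..0x06] <- [99 77 24 9b b0 b4 9f]
D5: mem[0x0a..0x0b] <- [b4 9f]
query mem[0x03]=0x9b, mem[0x26]=0xbb, mem[0x0a]=0xb4, mem[0x02]=0x24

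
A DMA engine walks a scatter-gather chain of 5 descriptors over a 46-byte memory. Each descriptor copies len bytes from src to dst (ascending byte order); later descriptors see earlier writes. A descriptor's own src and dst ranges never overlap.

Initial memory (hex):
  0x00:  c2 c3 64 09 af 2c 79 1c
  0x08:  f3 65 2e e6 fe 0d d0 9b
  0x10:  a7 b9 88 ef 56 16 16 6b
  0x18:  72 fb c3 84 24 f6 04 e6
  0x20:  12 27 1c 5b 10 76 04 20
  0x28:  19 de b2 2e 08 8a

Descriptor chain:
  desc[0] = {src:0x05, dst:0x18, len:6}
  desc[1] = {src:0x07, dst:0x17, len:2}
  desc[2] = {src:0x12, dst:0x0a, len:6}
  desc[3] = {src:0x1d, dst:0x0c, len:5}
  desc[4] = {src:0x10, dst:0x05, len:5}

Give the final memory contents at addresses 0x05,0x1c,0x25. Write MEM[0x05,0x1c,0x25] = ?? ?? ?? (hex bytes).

MEM[0x05,0x1c,0x25] = 27 65 76

  after D0: wrote 6B at 0x18 = 2c791cf3652e
  after D1: wrote 2B at 0x17 = 1cf3
  after D2: wrote 6B at 0x0a = 88ef5616161c
  after D3: wrote 5B at 0x0c = 2e04e61227
  after D4: wrote 5B at 0x05 = 27b988ef56
query mem[0x05]=0x27, mem[0x1c]=0x65, mem[0x25]=0x76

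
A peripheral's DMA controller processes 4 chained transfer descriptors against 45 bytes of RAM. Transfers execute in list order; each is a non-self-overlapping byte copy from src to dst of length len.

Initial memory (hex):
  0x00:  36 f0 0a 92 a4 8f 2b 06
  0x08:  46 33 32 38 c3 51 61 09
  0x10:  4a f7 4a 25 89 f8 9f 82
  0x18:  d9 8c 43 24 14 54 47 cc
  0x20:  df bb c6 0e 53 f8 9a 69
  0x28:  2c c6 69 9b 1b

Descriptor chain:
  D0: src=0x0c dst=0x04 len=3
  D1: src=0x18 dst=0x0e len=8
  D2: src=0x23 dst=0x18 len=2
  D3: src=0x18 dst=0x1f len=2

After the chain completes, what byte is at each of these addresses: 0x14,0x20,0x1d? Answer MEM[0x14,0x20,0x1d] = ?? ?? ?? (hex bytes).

  after D0: wrote 3B at 0x04 = c35161
  after D1: wrote 8B at 0x0e = d98c4324145447cc
  after D2: wrote 2B at 0x18 = 0e53
  after D3: wrote 2B at 0x1f = 0e53
query mem[0x14]=0x47, mem[0x20]=0x53, mem[0x1d]=0x54

MEM[0x14,0x20,0x1d] = 47 53 54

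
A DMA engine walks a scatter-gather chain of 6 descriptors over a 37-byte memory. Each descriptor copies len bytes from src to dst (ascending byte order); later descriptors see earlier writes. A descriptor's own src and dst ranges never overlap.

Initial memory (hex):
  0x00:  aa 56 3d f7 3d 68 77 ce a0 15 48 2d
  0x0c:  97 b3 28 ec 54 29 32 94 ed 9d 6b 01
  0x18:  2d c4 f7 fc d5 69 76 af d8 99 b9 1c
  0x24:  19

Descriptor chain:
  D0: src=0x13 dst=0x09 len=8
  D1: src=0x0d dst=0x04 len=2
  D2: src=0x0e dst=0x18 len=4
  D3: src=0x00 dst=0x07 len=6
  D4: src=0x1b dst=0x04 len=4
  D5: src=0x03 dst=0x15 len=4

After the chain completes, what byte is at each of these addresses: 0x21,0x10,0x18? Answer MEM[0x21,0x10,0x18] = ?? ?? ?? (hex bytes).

  after D0: wrote 8B at 0x09 = 94ed9d6b012dc4f7
  after D1: wrote 2B at 0x04 = 012d
  after D2: wrote 4B at 0x18 = 2dc4f729
  after D3: wrote 6B at 0x07 = aa563df7012d
  after D4: wrote 4B at 0x04 = 29d56976
  after D5: wrote 4B at 0x15 = f729d569
query mem[0x21]=0x99, mem[0x10]=0xf7, mem[0x18]=0x69

MEM[0x21,0x10,0x18] = 99 f7 69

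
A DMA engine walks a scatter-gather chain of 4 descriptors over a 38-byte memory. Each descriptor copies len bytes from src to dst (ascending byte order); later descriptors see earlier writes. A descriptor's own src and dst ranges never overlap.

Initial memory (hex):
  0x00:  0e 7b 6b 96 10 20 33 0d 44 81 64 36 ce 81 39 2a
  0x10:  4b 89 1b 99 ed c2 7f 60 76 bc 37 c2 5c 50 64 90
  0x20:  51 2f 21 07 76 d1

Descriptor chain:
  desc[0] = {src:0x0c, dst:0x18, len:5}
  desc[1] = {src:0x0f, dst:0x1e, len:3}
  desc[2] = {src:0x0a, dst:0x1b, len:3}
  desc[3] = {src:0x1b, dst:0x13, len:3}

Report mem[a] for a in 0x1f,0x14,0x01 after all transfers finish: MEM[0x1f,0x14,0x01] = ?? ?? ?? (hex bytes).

MEM[0x1f,0x14,0x01] = 4b 36 7b

#0 dst[0x18+5] := {0xce,0x81,0x39,0x2a,0x4b}
#1 dst[0x1e+3] := {0x2a,0x4b,0x89}
#2 dst[0x1b+3] := {0x64,0x36,0xce}
#3 dst[0x13+3] := {0x64,0x36,0xce}
query mem[0x1f]=0x4b, mem[0x14]=0x36, mem[0x01]=0x7b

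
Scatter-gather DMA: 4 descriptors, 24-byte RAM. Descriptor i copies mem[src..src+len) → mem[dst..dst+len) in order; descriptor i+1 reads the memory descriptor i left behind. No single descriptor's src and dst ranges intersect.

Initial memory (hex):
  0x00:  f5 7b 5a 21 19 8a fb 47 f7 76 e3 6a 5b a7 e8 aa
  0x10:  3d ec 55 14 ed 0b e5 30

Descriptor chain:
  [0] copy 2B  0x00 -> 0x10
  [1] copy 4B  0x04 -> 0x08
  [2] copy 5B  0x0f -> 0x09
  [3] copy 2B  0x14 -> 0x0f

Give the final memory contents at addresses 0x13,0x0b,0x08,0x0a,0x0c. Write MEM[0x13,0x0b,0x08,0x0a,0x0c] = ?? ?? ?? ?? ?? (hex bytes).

  after D0: wrote 2B at 0x10 = f57b
  after D1: wrote 4B at 0x08 = 198afb47
  after D2: wrote 5B at 0x09 = aaf57b5514
  after D3: wrote 2B at 0x0f = ed0b
query mem[0x13]=0x14, mem[0x0b]=0x7b, mem[0x08]=0x19, mem[0x0a]=0xf5, mem[0x0c]=0x55

MEM[0x13,0x0b,0x08,0x0a,0x0c] = 14 7b 19 f5 55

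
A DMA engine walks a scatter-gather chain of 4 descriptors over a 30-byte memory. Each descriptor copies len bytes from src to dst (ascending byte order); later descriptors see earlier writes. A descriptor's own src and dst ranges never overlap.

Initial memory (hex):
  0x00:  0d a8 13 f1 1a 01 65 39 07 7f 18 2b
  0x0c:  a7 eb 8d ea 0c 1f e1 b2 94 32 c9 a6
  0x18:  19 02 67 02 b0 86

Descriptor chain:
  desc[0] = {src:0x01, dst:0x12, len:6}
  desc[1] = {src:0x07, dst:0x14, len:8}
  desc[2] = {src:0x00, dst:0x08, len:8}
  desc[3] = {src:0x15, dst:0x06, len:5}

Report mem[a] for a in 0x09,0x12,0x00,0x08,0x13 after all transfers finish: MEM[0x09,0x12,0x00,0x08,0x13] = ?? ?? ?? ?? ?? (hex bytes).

[0] 0x01->0x12 len=6 : a8 13 f1 1a 01 65
[1] 0x07->0x14 len=8 : 39 07 7f 18 2b a7 eb 8d
[2] 0x00->0x08 len=8 : 0d a8 13 f1 1a 01 65 39
[3] 0x15->0x06 len=5 : 07 7f 18 2b a7
query mem[0x09]=0x2b, mem[0x12]=0xa8, mem[0x00]=0x0d, mem[0x08]=0x18, mem[0x13]=0x13

MEM[0x09,0x12,0x00,0x08,0x13] = 2b a8 0d 18 13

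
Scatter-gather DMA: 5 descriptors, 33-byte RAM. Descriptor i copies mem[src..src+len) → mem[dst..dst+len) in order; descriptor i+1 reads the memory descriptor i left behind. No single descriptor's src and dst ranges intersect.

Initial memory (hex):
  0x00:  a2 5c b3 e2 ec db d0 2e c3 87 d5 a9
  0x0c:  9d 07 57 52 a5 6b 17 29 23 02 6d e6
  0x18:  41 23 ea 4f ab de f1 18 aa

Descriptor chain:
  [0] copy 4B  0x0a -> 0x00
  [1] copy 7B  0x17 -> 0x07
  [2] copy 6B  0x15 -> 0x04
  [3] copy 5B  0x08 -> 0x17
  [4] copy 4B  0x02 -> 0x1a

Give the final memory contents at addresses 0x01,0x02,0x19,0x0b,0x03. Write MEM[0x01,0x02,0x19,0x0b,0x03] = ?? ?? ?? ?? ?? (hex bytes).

D0: mem[0x00..0x03] <- [d5 a9 9d 07]
D1: mem[0x07..0x0d] <- [e6 41 23 ea 4f ab de]
D2: mem[0x04..0x09] <- [02 6d e6 41 23 ea]
D3: mem[0x17..0x1b] <- [23 ea ea 4f ab]
D4: mem[0x1a..0x1d] <- [9d 07 02 6d]
query mem[0x01]=0xa9, mem[0x02]=0x9d, mem[0x19]=0xea, mem[0x0b]=0x4f, mem[0x03]=0x07

MEM[0x01,0x02,0x19,0x0b,0x03] = a9 9d ea 4f 07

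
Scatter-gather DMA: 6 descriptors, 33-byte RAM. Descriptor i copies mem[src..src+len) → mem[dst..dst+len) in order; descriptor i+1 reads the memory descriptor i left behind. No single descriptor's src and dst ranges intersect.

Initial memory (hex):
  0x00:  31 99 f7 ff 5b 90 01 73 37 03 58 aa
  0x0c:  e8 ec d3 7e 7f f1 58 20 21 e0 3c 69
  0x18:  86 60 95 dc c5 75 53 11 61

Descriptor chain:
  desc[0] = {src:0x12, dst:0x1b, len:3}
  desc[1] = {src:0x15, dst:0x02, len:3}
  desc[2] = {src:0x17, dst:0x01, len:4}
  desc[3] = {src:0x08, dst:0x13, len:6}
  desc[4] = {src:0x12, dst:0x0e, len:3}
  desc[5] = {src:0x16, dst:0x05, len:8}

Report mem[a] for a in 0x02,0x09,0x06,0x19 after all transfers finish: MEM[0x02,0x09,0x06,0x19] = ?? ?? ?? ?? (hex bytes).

MEM[0x02,0x09,0x06,0x19] = 86 95 e8 60

  after D0: wrote 3B at 0x1b = 582021
  after D1: wrote 3B at 0x02 = e03c69
  after D2: wrote 4B at 0x01 = 69866095
  after D3: wrote 6B at 0x13 = 370358aae8ec
  after D4: wrote 3B at 0x0e = 583703
  after D5: wrote 8B at 0x05 = aae8ec6095582021
query mem[0x02]=0x86, mem[0x09]=0x95, mem[0x06]=0xe8, mem[0x19]=0x60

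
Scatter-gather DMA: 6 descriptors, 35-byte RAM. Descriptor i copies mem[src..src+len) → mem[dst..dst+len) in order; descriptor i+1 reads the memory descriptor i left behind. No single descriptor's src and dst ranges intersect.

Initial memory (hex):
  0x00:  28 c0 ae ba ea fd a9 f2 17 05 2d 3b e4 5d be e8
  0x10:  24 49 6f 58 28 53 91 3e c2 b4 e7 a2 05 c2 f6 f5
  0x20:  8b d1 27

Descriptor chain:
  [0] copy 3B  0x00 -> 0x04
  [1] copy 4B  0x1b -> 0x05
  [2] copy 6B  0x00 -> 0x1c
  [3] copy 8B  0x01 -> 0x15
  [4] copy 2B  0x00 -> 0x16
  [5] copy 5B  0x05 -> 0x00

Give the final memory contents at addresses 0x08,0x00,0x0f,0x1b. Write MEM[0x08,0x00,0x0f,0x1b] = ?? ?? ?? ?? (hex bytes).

MEM[0x08,0x00,0x0f,0x1b] = f6 a2 e8 c2

#0 dst[0x04+3] := {0x28,0xc0,0xae}
#1 dst[0x05+4] := {0xa2,0x05,0xc2,0xf6}
#2 dst[0x1c+6] := {0x28,0xc0,0xae,0xba,0x28,0xa2}
#3 dst[0x15+8] := {0xc0,0xae,0xba,0x28,0xa2,0x05,0xc2,0xf6}
#4 dst[0x16+2] := {0x28,0xc0}
#5 dst[0x00+5] := {0xa2,0x05,0xc2,0xf6,0x05}
query mem[0x08]=0xf6, mem[0x00]=0xa2, mem[0x0f]=0xe8, mem[0x1b]=0xc2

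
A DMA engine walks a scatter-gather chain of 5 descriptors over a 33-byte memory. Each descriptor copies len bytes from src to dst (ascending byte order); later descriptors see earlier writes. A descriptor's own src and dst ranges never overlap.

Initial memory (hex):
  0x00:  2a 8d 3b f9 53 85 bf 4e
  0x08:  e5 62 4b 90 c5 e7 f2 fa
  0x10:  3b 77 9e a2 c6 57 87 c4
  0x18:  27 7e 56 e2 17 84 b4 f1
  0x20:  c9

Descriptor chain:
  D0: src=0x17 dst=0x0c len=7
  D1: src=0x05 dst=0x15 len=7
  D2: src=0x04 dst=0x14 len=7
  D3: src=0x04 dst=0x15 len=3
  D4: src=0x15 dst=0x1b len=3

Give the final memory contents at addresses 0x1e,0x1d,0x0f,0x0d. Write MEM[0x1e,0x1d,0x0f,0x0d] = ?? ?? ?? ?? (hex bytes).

MEM[0x1e,0x1d,0x0f,0x0d] = b4 bf 56 27

D0: mem[0x0c..0x12] <- [c4 27 7e 56 e2 17 84]
D1: mem[0x15..0x1b] <- [85 bf 4e e5 62 4b 90]
D2: mem[0x14..0x1a] <- [53 85 bf 4e e5 62 4b]
D3: mem[0x15..0x17] <- [53 85 bf]
D4: mem[0x1b..0x1d] <- [53 85 bf]
query mem[0x1e]=0xb4, mem[0x1d]=0xbf, mem[0x0f]=0x56, mem[0x0d]=0x27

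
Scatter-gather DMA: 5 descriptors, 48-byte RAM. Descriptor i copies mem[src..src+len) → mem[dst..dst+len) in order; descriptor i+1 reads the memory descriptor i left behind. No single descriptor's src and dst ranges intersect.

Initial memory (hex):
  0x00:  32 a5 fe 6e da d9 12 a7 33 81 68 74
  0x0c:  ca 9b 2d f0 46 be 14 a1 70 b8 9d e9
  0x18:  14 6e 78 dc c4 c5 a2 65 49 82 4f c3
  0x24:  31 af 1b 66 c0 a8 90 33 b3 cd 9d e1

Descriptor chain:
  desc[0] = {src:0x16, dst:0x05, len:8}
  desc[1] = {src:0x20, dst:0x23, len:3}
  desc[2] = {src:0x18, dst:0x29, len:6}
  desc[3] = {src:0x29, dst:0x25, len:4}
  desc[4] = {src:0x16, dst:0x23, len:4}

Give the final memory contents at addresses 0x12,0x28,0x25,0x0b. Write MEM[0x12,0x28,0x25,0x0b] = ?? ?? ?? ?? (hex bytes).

D0: mem[0x05..0x0c] <- [9d e9 14 6e 78 dc c4 c5]
D1: mem[0x23..0x25] <- [49 82 4f]
D2: mem[0x29..0x2e] <- [14 6e 78 dc c4 c5]
D3: mem[0x25..0x28] <- [14 6e 78 dc]
D4: mem[0x23..0x26] <- [9d e9 14 6e]
query mem[0x12]=0x14, mem[0x28]=0xdc, mem[0x25]=0x14, mem[0x0b]=0xc4

MEM[0x12,0x28,0x25,0x0b] = 14 dc 14 c4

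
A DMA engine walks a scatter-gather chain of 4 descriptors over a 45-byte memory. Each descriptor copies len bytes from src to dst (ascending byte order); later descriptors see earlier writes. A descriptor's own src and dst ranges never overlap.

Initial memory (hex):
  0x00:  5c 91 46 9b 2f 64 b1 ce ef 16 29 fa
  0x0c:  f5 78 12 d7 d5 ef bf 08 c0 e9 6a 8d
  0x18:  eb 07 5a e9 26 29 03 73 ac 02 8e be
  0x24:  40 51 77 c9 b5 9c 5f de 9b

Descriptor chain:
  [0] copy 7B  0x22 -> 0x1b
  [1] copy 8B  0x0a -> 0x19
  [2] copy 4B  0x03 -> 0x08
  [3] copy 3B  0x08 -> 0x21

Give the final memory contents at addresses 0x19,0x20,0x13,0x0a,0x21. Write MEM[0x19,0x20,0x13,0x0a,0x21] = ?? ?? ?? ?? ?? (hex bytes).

MEM[0x19,0x20,0x13,0x0a,0x21] = 29 ef 08 64 9b

  after D0: wrote 7B at 0x1b = 8ebe405177c9b5
  after D1: wrote 8B at 0x19 = 29faf57812d7d5ef
  after D2: wrote 4B at 0x08 = 9b2f64b1
  after D3: wrote 3B at 0x21 = 9b2f64
query mem[0x19]=0x29, mem[0x20]=0xef, mem[0x13]=0x08, mem[0x0a]=0x64, mem[0x21]=0x9b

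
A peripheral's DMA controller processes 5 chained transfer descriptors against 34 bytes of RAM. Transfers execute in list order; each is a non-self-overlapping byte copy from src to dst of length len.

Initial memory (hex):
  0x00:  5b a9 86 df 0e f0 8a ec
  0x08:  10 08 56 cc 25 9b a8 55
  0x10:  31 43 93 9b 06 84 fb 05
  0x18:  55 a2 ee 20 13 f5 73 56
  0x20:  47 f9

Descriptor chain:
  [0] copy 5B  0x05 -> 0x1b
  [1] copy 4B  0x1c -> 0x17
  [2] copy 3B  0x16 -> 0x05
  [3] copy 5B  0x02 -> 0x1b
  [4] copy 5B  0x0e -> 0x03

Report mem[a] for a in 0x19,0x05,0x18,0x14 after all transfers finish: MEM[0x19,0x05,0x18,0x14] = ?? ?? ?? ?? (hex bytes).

  after D0: wrote 5B at 0x1b = f08aec1008
  after D1: wrote 4B at 0x17 = 8aec1008
  after D2: wrote 3B at 0x05 = fb8aec
  after D3: wrote 5B at 0x1b = 86df0efb8a
  after D4: wrote 5B at 0x03 = a855314393
query mem[0x19]=0x10, mem[0x05]=0x31, mem[0x18]=0xec, mem[0x14]=0x06

MEM[0x19,0x05,0x18,0x14] = 10 31 ec 06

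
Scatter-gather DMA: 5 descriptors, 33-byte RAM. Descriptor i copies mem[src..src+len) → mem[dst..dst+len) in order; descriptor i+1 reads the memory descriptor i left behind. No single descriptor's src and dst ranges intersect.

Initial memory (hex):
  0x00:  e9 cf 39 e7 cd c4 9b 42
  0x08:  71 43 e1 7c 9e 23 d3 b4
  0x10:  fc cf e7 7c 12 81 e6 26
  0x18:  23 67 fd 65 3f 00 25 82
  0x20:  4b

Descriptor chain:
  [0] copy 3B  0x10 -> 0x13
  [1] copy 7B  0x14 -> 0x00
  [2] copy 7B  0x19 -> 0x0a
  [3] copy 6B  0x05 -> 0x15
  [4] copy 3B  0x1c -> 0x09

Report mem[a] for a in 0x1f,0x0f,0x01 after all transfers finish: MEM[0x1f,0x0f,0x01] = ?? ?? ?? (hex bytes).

  after D0: wrote 3B at 0x13 = fccfe7
  after D1: wrote 7B at 0x00 = cfe7e6262367fd
  after D2: wrote 7B at 0x0a = 67fd653f002582
  after D3: wrote 6B at 0x15 = 67fd42714367
  after D4: wrote 3B at 0x09 = 3f0025
query mem[0x1f]=0x82, mem[0x0f]=0x25, mem[0x01]=0xe7

MEM[0x1f,0x0f,0x01] = 82 25 e7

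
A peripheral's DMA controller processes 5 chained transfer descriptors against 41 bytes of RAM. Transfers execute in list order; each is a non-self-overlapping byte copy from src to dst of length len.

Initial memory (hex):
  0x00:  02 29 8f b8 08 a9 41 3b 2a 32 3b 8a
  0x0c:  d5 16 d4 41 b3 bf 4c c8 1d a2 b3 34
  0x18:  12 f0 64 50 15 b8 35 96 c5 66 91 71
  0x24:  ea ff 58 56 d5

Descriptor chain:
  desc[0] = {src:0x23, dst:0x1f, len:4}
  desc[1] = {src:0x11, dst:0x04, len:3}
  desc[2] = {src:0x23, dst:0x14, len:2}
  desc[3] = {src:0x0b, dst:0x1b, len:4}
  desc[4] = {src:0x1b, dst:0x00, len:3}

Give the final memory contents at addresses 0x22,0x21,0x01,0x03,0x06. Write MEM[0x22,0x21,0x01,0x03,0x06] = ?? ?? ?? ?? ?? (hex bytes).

D0: mem[0x1f..0x22] <- [71 ea ff 58]
D1: mem[0x04..0x06] <- [bf 4c c8]
D2: mem[0x14..0x15] <- [71 ea]
D3: mem[0x1b..0x1e] <- [8a d5 16 d4]
D4: mem[0x00..0x02] <- [8a d5 16]
query mem[0x22]=0x58, mem[0x21]=0xff, mem[0x01]=0xd5, mem[0x03]=0xb8, mem[0x06]=0xc8

MEM[0x22,0x21,0x01,0x03,0x06] = 58 ff d5 b8 c8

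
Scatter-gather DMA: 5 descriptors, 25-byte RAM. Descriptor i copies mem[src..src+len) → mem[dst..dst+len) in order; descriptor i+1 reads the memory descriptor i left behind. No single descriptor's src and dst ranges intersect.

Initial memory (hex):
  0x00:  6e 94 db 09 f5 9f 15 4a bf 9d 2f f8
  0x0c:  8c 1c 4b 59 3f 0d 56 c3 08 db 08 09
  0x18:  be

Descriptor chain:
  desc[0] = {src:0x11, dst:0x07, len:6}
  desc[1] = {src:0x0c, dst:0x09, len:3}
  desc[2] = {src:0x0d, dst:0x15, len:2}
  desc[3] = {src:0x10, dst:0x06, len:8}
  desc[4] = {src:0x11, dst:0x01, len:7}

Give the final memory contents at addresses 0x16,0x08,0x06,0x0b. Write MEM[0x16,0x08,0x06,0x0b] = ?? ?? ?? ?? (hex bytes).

MEM[0x16,0x08,0x06,0x0b] = 4b 56 4b 1c

D0: mem[0x07..0x0c] <- [0d 56 c3 08 db 08]
D1: mem[0x09..0x0b] <- [08 1c 4b]
D2: mem[0x15..0x16] <- [1c 4b]
D3: mem[0x06..0x0d] <- [3f 0d 56 c3 08 1c 4b 09]
D4: mem[0x01..0x07] <- [0d 56 c3 08 1c 4b 09]
query mem[0x16]=0x4b, mem[0x08]=0x56, mem[0x06]=0x4b, mem[0x0b]=0x1c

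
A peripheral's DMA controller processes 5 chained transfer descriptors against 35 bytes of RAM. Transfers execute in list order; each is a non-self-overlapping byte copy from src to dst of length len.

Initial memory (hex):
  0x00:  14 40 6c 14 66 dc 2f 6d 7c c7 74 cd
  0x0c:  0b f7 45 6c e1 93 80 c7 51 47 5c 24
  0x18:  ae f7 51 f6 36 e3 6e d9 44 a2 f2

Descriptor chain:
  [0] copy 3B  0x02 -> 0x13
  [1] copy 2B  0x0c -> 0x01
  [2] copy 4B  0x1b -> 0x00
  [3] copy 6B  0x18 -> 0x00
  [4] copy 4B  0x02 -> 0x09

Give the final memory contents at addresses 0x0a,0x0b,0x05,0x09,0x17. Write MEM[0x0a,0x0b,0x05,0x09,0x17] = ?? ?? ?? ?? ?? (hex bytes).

MEM[0x0a,0x0b,0x05,0x09,0x17] = f6 36 e3 51 24

#0 dst[0x13+3] := {0x6c,0x14,0x66}
#1 dst[0x01+2] := {0x0b,0xf7}
#2 dst[0x00+4] := {0xf6,0x36,0xe3,0x6e}
#3 dst[0x00+6] := {0xae,0xf7,0x51,0xf6,0x36,0xe3}
#4 dst[0x09+4] := {0x51,0xf6,0x36,0xe3}
query mem[0x0a]=0xf6, mem[0x0b]=0x36, mem[0x05]=0xe3, mem[0x09]=0x51, mem[0x17]=0x24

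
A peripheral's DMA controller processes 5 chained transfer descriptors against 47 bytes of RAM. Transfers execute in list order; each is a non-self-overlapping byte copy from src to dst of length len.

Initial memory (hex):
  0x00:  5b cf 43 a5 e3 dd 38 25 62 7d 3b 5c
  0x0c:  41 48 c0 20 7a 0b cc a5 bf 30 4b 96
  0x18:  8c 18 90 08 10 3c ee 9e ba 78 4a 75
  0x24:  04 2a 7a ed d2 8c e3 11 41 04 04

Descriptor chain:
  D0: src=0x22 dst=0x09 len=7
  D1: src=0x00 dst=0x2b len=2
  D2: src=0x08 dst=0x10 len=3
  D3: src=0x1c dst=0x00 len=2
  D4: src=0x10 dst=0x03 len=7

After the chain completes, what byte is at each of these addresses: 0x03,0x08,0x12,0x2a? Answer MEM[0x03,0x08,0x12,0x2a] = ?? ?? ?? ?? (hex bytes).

#0 dst[0x09+7] := {0x4a,0x75,0x04,0x2a,0x7a,0xed,0xd2}
#1 dst[0x2b+2] := {0x5b,0xcf}
#2 dst[0x10+3] := {0x62,0x4a,0x75}
#3 dst[0x00+2] := {0x10,0x3c}
#4 dst[0x03+7] := {0x62,0x4a,0x75,0xa5,0xbf,0x30,0x4b}
query mem[0x03]=0x62, mem[0x08]=0x30, mem[0x12]=0x75, mem[0x2a]=0xe3

MEM[0x03,0x08,0x12,0x2a] = 62 30 75 e3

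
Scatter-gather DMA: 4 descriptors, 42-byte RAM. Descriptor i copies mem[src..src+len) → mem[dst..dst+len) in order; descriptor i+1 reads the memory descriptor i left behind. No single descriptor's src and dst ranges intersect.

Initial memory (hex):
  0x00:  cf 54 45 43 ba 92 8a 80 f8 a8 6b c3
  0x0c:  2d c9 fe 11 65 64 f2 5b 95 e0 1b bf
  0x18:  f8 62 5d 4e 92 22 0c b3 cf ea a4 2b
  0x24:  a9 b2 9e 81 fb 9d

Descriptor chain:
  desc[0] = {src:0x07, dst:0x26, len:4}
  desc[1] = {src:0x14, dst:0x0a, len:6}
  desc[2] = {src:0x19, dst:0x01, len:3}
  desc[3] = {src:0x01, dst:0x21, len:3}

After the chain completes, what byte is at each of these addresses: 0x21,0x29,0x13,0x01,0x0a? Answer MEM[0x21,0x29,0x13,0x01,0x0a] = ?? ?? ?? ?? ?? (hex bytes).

  after D0: wrote 4B at 0x26 = 80f8a86b
  after D1: wrote 6B at 0x0a = 95e01bbff862
  after D2: wrote 3B at 0x01 = 625d4e
  after D3: wrote 3B at 0x21 = 625d4e
query mem[0x21]=0x62, mem[0x29]=0x6b, mem[0x13]=0x5b, mem[0x01]=0x62, mem[0x0a]=0x95

MEM[0x21,0x29,0x13,0x01,0x0a] = 62 6b 5b 62 95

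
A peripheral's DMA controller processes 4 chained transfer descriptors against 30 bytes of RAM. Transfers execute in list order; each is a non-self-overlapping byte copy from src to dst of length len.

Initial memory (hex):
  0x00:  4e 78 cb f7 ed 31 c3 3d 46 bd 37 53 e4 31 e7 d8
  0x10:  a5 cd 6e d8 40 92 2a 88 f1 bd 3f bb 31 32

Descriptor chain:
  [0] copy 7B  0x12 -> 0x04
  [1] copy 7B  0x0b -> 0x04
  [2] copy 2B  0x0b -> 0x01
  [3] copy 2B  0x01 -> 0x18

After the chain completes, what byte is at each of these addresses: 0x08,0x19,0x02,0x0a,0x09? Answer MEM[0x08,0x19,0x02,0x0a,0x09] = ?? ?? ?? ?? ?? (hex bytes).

D0: mem[0x04..0x0a] <- [6e d8 40 92 2a 88 f1]
D1: mem[0x04..0x0a] <- [53 e4 31 e7 d8 a5 cd]
D2: mem[0x01..0x02] <- [53 e4]
D3: mem[0x18..0x19] <- [53 e4]
query mem[0x08]=0xd8, mem[0x19]=0xe4, mem[0x02]=0xe4, mem[0x0a]=0xcd, mem[0x09]=0xa5

MEM[0x08,0x19,0x02,0x0a,0x09] = d8 e4 e4 cd a5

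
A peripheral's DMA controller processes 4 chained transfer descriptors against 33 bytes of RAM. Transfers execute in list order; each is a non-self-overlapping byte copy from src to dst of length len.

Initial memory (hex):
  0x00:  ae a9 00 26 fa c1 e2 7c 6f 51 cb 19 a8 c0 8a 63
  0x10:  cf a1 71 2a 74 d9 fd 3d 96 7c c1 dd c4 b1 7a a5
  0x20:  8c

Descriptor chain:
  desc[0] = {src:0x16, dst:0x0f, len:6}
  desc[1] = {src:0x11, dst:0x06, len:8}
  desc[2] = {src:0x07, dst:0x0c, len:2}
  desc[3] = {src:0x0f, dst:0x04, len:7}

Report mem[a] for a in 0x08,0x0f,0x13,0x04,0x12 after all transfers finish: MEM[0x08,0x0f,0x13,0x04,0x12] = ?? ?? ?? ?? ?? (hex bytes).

MEM[0x08,0x0f,0x13,0x04,0x12] = c1 fd c1 fd 7c

D0: mem[0x0f..0x14] <- [fd 3d 96 7c c1 dd]
D1: mem[0x06..0x0d] <- [96 7c c1 dd d9 fd 3d 96]
D2: mem[0x0c..0x0d] <- [7c c1]
D3: mem[0x04..0x0a] <- [fd 3d 96 7c c1 dd d9]
query mem[0x08]=0xc1, mem[0x0f]=0xfd, mem[0x13]=0xc1, mem[0x04]=0xfd, mem[0x12]=0x7c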